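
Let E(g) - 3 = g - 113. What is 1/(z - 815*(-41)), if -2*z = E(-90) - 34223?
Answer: 2/101253 ≈ 1.9753e-5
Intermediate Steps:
E(g) = -110 + g (E(g) = 3 + (g - 113) = 3 + (-113 + g) = -110 + g)
z = 34423/2 (z = -((-110 - 90) - 34223)/2 = -(-200 - 34223)/2 = -½*(-34423) = 34423/2 ≈ 17212.)
1/(z - 815*(-41)) = 1/(34423/2 - 815*(-41)) = 1/(34423/2 + 33415) = 1/(101253/2) = 2/101253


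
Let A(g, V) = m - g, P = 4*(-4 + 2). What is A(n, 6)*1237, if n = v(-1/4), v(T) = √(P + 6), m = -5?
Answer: -6185 - 1237*I*√2 ≈ -6185.0 - 1749.4*I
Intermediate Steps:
P = -8 (P = 4*(-2) = -8)
v(T) = I*√2 (v(T) = √(-8 + 6) = √(-2) = I*√2)
n = I*√2 ≈ 1.4142*I
A(g, V) = -5 - g
A(n, 6)*1237 = (-5 - I*√2)*1237 = -6185 - 1237*I*√2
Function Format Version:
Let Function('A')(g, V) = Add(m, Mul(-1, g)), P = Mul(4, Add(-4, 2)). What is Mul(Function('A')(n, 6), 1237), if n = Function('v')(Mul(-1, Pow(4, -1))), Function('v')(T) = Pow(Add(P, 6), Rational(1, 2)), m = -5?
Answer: Add(-6185, Mul(-1237, I, Pow(2, Rational(1, 2)))) ≈ Add(-6185.0, Mul(-1749.4, I))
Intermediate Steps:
P = -8 (P = Mul(4, -2) = -8)
Function('v')(T) = Mul(I, Pow(2, Rational(1, 2))) (Function('v')(T) = Pow(Add(-8, 6), Rational(1, 2)) = Pow(-2, Rational(1, 2)) = Mul(I, Pow(2, Rational(1, 2))))
n = Mul(I, Pow(2, Rational(1, 2))) ≈ Mul(1.4142, I)
Function('A')(g, V) = Add(-5, Mul(-1, g))
Mul(Function('A')(n, 6), 1237) = Mul(Add(-5, Mul(-1, Mul(I, Pow(2, Rational(1, 2))))), 1237) = Mul(Add(-5, Mul(-1, I, Pow(2, Rational(1, 2)))), 1237) = Add(-6185, Mul(-1237, I, Pow(2, Rational(1, 2))))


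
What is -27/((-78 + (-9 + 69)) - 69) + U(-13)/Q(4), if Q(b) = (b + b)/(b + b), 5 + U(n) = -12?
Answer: -484/29 ≈ -16.690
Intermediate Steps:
U(n) = -17 (U(n) = -5 - 12 = -17)
Q(b) = 1 (Q(b) = (2*b)/((2*b)) = (2*b)*(1/(2*b)) = 1)
-27/((-78 + (-9 + 69)) - 69) + U(-13)/Q(4) = -27/((-78 + (-9 + 69)) - 69) - 17/1 = -27/((-78 + 60) - 69) - 17*1 = -27/(-18 - 69) - 17 = -27/(-87) - 17 = -27*(-1/87) - 17 = 9/29 - 17 = -484/29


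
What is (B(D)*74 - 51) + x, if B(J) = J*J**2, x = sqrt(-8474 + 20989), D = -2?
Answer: -643 + sqrt(12515) ≈ -531.13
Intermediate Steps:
x = sqrt(12515) ≈ 111.87
B(J) = J**3
(B(D)*74 - 51) + x = ((-2)**3*74 - 51) + sqrt(12515) = (-8*74 - 51) + sqrt(12515) = (-592 - 51) + sqrt(12515) = -643 + sqrt(12515)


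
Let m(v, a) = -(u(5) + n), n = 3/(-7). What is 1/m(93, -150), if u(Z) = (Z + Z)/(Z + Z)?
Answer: -7/4 ≈ -1.7500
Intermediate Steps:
u(Z) = 1 (u(Z) = (2*Z)/((2*Z)) = (2*Z)*(1/(2*Z)) = 1)
n = -3/7 (n = 3*(-1/7) = -3/7 ≈ -0.42857)
m(v, a) = -4/7 (m(v, a) = -(1 - 3/7) = -1*4/7 = -4/7)
1/m(93, -150) = 1/(-4/7) = -7/4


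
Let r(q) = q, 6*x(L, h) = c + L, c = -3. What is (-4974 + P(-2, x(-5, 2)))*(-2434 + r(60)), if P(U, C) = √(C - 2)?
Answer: 11808276 - 2374*I*√30/3 ≈ 1.1808e+7 - 4334.3*I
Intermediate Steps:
x(L, h) = -½ + L/6 (x(L, h) = (-3 + L)/6 = -½ + L/6)
P(U, C) = √(-2 + C)
(-4974 + P(-2, x(-5, 2)))*(-2434 + r(60)) = (-4974 + √(-2 + (-½ + (⅙)*(-5))))*(-2434 + 60) = (-4974 + √(-2 + (-½ - ⅚)))*(-2374) = (-4974 + √(-2 - 4/3))*(-2374) = (-4974 + √(-10/3))*(-2374) = (-4974 + I*√30/3)*(-2374) = 11808276 - 2374*I*√30/3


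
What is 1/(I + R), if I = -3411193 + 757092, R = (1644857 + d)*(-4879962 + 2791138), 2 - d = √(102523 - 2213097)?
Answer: -3435823609917/11804893087289387253615113 - 2088824*I*√2110574/11804893087289387253615113 ≈ -2.9105e-13 - 2.5706e-16*I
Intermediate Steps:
d = 2 - I*√2110574 (d = 2 - √(102523 - 2213097) = 2 - √(-2110574) = 2 - I*√2110574 ≈ 2.0 - 1452.8*I)
R = -3435820955816 + 2088824*I*√2110574 (R = (1644857 + (2 - I*√2110574))*(-4879962 + 2791138) = (1644859 - I*√2110574)*(-2088824) = -3435820955816 + 2088824*I*√2110574 ≈ -3.4358e+12 + 3.0346e+9*I)
I = -2654101
1/(I + R) = 1/(-2654101 + (-3435820955816 + 2088824*I*√2110574)) = 1/(-3435823609917 + 2088824*I*√2110574)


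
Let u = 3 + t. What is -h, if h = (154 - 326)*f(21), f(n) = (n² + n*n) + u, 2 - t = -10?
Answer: 154284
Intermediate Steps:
t = 12 (t = 2 - 1*(-10) = 2 + 10 = 12)
u = 15 (u = 3 + 12 = 15)
f(n) = 15 + 2*n² (f(n) = (n² + n*n) + 15 = (n² + n²) + 15 = 2*n² + 15 = 15 + 2*n²)
h = -154284 (h = (154 - 326)*(15 + 2*21²) = -172*(15 + 2*441) = -172*(15 + 882) = -172*897 = -154284)
-h = -1*(-154284) = 154284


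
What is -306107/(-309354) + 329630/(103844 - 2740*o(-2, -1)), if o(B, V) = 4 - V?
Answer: 10797172369/2323867248 ≈ 4.6462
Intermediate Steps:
-306107/(-309354) + 329630/(103844 - 2740*o(-2, -1)) = -306107/(-309354) + 329630/(103844 - 2740*(4 - 1*(-1))) = -306107*(-1/309354) + 329630/(103844 - 2740*(4 + 1)) = 306107/309354 + 329630/(103844 - 2740*5) = 306107/309354 + 329630/(103844 - 13700) = 306107/309354 + 329630/90144 = 306107/309354 + 329630*(1/90144) = 306107/309354 + 164815/45072 = 10797172369/2323867248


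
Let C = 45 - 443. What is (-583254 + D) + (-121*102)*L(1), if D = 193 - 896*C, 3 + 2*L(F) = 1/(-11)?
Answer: -207379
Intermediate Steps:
L(F) = -17/11 (L(F) = -3/2 + (½)/(-11) = -3/2 + (½)*(-1/11) = -3/2 - 1/22 = -17/11)
C = -398
D = 356801 (D = 193 - 896*(-398) = 193 + 356608 = 356801)
(-583254 + D) + (-121*102)*L(1) = (-583254 + 356801) - 121*102*(-17/11) = -226453 - 12342*(-17/11) = -226453 + 19074 = -207379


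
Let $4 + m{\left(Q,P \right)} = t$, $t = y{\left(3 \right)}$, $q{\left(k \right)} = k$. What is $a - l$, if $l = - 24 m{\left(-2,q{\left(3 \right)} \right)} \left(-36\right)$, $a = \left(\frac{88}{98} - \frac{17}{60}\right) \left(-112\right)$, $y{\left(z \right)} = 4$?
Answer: $- \frac{7228}{105} \approx -68.838$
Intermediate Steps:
$t = 4$
$a = - \frac{7228}{105}$ ($a = \left(88 \cdot \frac{1}{98} - \frac{17}{60}\right) \left(-112\right) = \left(\frac{44}{49} - \frac{17}{60}\right) \left(-112\right) = \frac{1807}{2940} \left(-112\right) = - \frac{7228}{105} \approx -68.838$)
$m{\left(Q,P \right)} = 0$ ($m{\left(Q,P \right)} = -4 + 4 = 0$)
$l = 0$ ($l = \left(-24\right) 0 \left(-36\right) = 0 \left(-36\right) = 0$)
$a - l = - \frac{7228}{105} - 0 = - \frac{7228}{105} + 0 = - \frac{7228}{105}$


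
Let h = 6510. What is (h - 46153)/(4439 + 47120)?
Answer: -39643/51559 ≈ -0.76889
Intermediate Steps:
(h - 46153)/(4439 + 47120) = (6510 - 46153)/(4439 + 47120) = -39643/51559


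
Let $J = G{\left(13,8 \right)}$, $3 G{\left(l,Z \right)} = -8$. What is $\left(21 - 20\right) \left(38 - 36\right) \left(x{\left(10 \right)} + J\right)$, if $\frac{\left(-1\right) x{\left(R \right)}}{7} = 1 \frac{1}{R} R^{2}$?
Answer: $- \frac{436}{3} \approx -145.33$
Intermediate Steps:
$G{\left(l,Z \right)} = - \frac{8}{3}$ ($G{\left(l,Z \right)} = \frac{1}{3} \left(-8\right) = - \frac{8}{3}$)
$J = - \frac{8}{3} \approx -2.6667$
$x{\left(R \right)} = - 7 R$ ($x{\left(R \right)} = - 7 \cdot 1 \frac{1}{R} R^{2} = - 7 \frac{R^{2}}{R} = - 7 R$)
$\left(21 - 20\right) \left(38 - 36\right) \left(x{\left(10 \right)} + J\right) = \left(21 - 20\right) \left(38 - 36\right) \left(\left(-7\right) 10 - \frac{8}{3}\right) = \left(21 - 20\right) 2 \left(-70 - \frac{8}{3}\right) = 1 \cdot 2 \left(- \frac{218}{3}\right) = 2 \left(- \frac{218}{3}\right) = - \frac{436}{3}$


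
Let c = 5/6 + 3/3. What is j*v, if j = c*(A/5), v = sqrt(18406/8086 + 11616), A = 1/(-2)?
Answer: -11*sqrt(189910589713)/242580 ≈ -19.761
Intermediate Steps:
A = -1/2 ≈ -0.50000
c = 11/6 (c = 5*(1/6) + 3*(1/3) = 5/6 + 1 = 11/6 ≈ 1.8333)
v = sqrt(189910589713)/4043 (v = sqrt(18406*(1/8086) + 11616) = sqrt(9203/4043 + 11616) = sqrt(46972691/4043) = sqrt(189910589713)/4043 ≈ 107.79)
j = -11/60 (j = 11*(-1/2/5)/6 = 11*(-1/2*1/5)/6 = (11/6)*(-1/10) = -11/60 ≈ -0.18333)
j*v = -11*sqrt(189910589713)/242580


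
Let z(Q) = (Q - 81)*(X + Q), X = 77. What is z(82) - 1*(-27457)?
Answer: 27616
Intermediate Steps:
z(Q) = (-81 + Q)*(77 + Q) (z(Q) = (Q - 81)*(77 + Q) = (-81 + Q)*(77 + Q))
z(82) - 1*(-27457) = (-6237 + 82² - 4*82) - 1*(-27457) = (-6237 + 6724 - 328) + 27457 = 159 + 27457 = 27616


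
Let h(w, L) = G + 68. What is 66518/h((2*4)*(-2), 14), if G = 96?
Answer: 33259/82 ≈ 405.60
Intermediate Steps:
h(w, L) = 164 (h(w, L) = 96 + 68 = 164)
66518/h((2*4)*(-2), 14) = 66518/164 = 66518*(1/164) = 33259/82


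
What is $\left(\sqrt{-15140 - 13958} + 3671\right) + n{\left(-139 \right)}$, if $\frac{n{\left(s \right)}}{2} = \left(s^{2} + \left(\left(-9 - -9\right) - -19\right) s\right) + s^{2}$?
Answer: $75673 + i \sqrt{29098} \approx 75673.0 + 170.58 i$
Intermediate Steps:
$n{\left(s \right)} = 4 s^{2} + 38 s$ ($n{\left(s \right)} = 2 \left(\left(s^{2} + \left(\left(-9 - -9\right) - -19\right) s\right) + s^{2}\right) = 2 \left(\left(s^{2} + \left(\left(-9 + 9\right) + 19\right) s\right) + s^{2}\right) = 2 \left(\left(s^{2} + \left(0 + 19\right) s\right) + s^{2}\right) = 2 \left(\left(s^{2} + 19 s\right) + s^{2}\right) = 2 \left(2 s^{2} + 19 s\right) = 4 s^{2} + 38 s$)
$\left(\sqrt{-15140 - 13958} + 3671\right) + n{\left(-139 \right)} = \left(\sqrt{-15140 - 13958} + 3671\right) + 2 \left(-139\right) \left(19 + 2 \left(-139\right)\right) = \left(\sqrt{-29098} + 3671\right) + 2 \left(-139\right) \left(19 - 278\right) = \left(i \sqrt{29098} + 3671\right) + 2 \left(-139\right) \left(-259\right) = \left(3671 + i \sqrt{29098}\right) + 72002 = 75673 + i \sqrt{29098}$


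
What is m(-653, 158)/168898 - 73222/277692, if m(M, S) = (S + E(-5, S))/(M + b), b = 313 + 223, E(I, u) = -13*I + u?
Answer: -6699308219/25405046017 ≈ -0.26370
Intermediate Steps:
E(I, u) = u - 13*I
b = 536
m(M, S) = (65 + 2*S)/(536 + M) (m(M, S) = (S + (S - 13*(-5)))/(M + 536) = (S + (S + 65))/(536 + M) = (S + (65 + S))/(536 + M) = (65 + 2*S)/(536 + M))
m(-653, 158)/168898 - 73222/277692 = ((65 + 2*158)/(536 - 653))/168898 - 73222/277692 = ((65 + 316)/(-117))*(1/168898) - 73222*1/277692 = -1/117*381*(1/168898) - 36611/138846 = -127/39*1/168898 - 36611/138846 = -127/6587022 - 36611/138846 = -6699308219/25405046017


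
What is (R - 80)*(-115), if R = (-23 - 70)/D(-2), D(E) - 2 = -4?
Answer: 7705/2 ≈ 3852.5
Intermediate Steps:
D(E) = -2 (D(E) = 2 - 4 = -2)
R = 93/2 (R = (-23 - 70)/(-2) = -93*(-½) = 93/2 ≈ 46.500)
(R - 80)*(-115) = (93/2 - 80)*(-115) = -67/2*(-115) = 7705/2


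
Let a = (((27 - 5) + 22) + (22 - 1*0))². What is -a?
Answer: -4356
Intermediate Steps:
a = 4356 (a = ((22 + 22) + (22 + 0))² = (44 + 22)² = 66² = 4356)
-a = -1*4356 = -4356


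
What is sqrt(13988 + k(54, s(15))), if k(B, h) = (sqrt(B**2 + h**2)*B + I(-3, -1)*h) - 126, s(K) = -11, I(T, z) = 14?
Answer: sqrt(13708 + 54*sqrt(3037)) ≈ 129.17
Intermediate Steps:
k(B, h) = -126 + 14*h + B*sqrt(B**2 + h**2) (k(B, h) = (sqrt(B**2 + h**2)*B + 14*h) - 126 = (B*sqrt(B**2 + h**2) + 14*h) - 126 = (14*h + B*sqrt(B**2 + h**2)) - 126 = -126 + 14*h + B*sqrt(B**2 + h**2))
sqrt(13988 + k(54, s(15))) = sqrt(13988 + (-126 + 14*(-11) + 54*sqrt(54**2 + (-11)**2))) = sqrt(13988 + (-126 - 154 + 54*sqrt(2916 + 121))) = sqrt(13988 + (-126 - 154 + 54*sqrt(3037))) = sqrt(13988 + (-280 + 54*sqrt(3037))) = sqrt(13708 + 54*sqrt(3037))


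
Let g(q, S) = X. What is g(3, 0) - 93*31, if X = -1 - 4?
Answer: -2888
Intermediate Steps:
X = -5
g(q, S) = -5
g(3, 0) - 93*31 = -5 - 93*31 = -5 - 2883 = -2888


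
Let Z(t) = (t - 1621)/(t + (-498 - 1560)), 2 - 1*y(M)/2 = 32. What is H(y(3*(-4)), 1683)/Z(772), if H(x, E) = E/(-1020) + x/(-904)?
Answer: -767099/319790 ≈ -2.3988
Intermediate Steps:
y(M) = -60 (y(M) = 4 - 2*32 = 4 - 64 = -60)
Z(t) = (-1621 + t)/(-2058 + t) (Z(t) = (-1621 + t)/(t - 2058) = (-1621 + t)/(-2058 + t))
H(x, E) = -x/904 - E/1020 (H(x, E) = E*(-1/1020) + x*(-1/904) = -E/1020 - x/904 = -x/904 - E/1020)
H(y(3*(-4)), 1683)/Z(772) = (-1/904*(-60) - 1/1020*1683)/(((-1621 + 772)/(-2058 + 772))) = (15/226 - 33/20)/((-849/(-1286))) = -3579/(2260*((-1/1286*(-849)))) = -3579/(2260*849/1286) = -3579/2260*1286/849 = -767099/319790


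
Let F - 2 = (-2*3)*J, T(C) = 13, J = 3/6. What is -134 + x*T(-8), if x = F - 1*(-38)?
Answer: 347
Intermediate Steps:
J = ½ (J = 3*(⅙) = ½ ≈ 0.50000)
F = -1 (F = 2 - 2*3*(½) = 2 - 6*½ = 2 - 3 = -1)
x = 37 (x = -1 - 1*(-38) = -1 + 38 = 37)
-134 + x*T(-8) = -134 + 37*13 = -134 + 481 = 347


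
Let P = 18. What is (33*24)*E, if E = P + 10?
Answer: 22176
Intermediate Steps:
E = 28 (E = 18 + 10 = 28)
(33*24)*E = (33*24)*28 = 792*28 = 22176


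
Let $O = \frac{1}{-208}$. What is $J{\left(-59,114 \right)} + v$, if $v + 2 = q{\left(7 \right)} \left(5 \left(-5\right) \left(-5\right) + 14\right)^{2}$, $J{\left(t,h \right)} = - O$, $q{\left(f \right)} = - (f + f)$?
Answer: $- \frac{56263167}{208} \approx -2.705 \cdot 10^{5}$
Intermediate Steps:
$O = - \frac{1}{208} \approx -0.0048077$
$q{\left(f \right)} = - 2 f$
$J{\left(t,h \right)} = \frac{1}{208}$ ($J{\left(t,h \right)} = \left(-1\right) \left(- \frac{1}{208}\right) = \frac{1}{208}$)
$v = -270496$ ($v = -2 + \left(-2\right) 7 \left(5 \left(-5\right) \left(-5\right) + 14\right)^{2} = -2 - 14 \left(\left(-25\right) \left(-5\right) + 14\right)^{2} = -2 - 14 \left(125 + 14\right)^{2} = -2 - 14 \cdot 139^{2} = -2 - 270494 = -270496$)
$J{\left(-59,114 \right)} + v = \frac{1}{208} - 270496 = - \frac{56263167}{208}$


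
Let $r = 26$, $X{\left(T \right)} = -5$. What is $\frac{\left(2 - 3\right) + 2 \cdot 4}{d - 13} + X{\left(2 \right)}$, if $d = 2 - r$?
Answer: $- \frac{192}{37} \approx -5.1892$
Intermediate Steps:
$d = -24$ ($d = 2 - 26 = -24$)
$\frac{\left(2 - 3\right) + 2 \cdot 4}{d - 13} + X{\left(2 \right)} = \frac{\left(2 - 3\right) + 2 \cdot 4}{-24 - 13} - 5 = \frac{\left(2 - 3\right) + 8}{-37} - 5 = - \frac{-1 + 8}{37} - 5 = \left(- \frac{1}{37}\right) 7 - 5 = - \frac{7}{37} - 5 = - \frac{192}{37}$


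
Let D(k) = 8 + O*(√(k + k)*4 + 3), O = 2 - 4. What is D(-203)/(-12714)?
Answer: -1/6357 + 4*I*√406/6357 ≈ -0.00015731 + 0.012679*I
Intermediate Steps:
O = -2
D(k) = 2 - 8*√2*√k (D(k) = 8 - 2*(√(k + k)*4 + 3) = 8 - 2*(√(2*k)*4 + 3) = 8 - 2*((√2*√k)*4 + 3) = 8 - 2*(4*√2*√k + 3) = 8 - 2*(3 + 4*√2*√k) = 8 + (-6 - 8*√2*√k) = 2 - 8*√2*√k)
D(-203)/(-12714) = (2 - 8*√2*√(-203))/(-12714) = (2 - 8*√2*I*√203)*(-1/12714) = (2 - 8*I*√406)*(-1/12714) = -1/6357 + 4*I*√406/6357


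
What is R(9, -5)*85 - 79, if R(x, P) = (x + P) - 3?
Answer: 6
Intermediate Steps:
R(x, P) = -3 + P + x (R(x, P) = (P + x) - 3 = -3 + P + x)
R(9, -5)*85 - 79 = (-3 - 5 + 9)*85 - 79 = 1*85 - 79 = 85 - 79 = 6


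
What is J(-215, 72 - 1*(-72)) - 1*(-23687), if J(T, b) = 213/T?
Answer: 5092492/215 ≈ 23686.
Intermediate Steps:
J(-215, 72 - 1*(-72)) - 1*(-23687) = 213/(-215) - 1*(-23687) = 213*(-1/215) + 23687 = -213/215 + 23687 = 5092492/215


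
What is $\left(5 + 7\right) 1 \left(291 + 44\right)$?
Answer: $4020$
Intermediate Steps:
$\left(5 + 7\right) 1 \left(291 + 44\right) = 12 \cdot 1 \cdot 335 = 12 \cdot 335 = 4020$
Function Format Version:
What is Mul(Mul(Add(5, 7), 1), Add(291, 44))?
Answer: 4020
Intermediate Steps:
Mul(Mul(Add(5, 7), 1), Add(291, 44)) = Mul(Mul(12, 1), 335) = Mul(12, 335) = 4020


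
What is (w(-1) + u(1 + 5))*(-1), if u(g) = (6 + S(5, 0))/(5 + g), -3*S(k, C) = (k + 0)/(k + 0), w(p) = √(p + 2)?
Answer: -50/33 ≈ -1.5152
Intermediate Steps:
w(p) = √(2 + p)
S(k, C) = -⅓ (S(k, C) = -(k + 0)/(3*(k + 0)) = -k/(3*k) = -⅓*1 = -⅓)
u(g) = 17/(3*(5 + g)) (u(g) = (6 - ⅓)/(5 + g) = 17/(3*(5 + g)))
(w(-1) + u(1 + 5))*(-1) = (√(2 - 1) + 17/(3*(5 + (1 + 5))))*(-1) = (√1 + 17/(3*(5 + 6)))*(-1) = (1 + (17/3)/11)*(-1) = (1 + (17/3)*(1/11))*(-1) = (1 + 17/33)*(-1) = (50/33)*(-1) = -50/33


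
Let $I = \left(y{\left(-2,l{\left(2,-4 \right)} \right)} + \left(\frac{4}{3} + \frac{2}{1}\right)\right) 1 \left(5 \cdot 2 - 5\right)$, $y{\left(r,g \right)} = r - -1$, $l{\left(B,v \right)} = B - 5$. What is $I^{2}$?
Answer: $\frac{1225}{9} \approx 136.11$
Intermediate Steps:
$l{\left(B,v \right)} = -5 + B$
$y{\left(r,g \right)} = 1 + r$ ($y{\left(r,g \right)} = r + 1 = 1 + r$)
$I = \frac{35}{3}$ ($I = \left(\left(1 - 2\right) + \left(\frac{4}{3} + \frac{2}{1}\right)\right) 1 \left(5 \cdot 2 - 5\right) = \left(-1 + \left(4 \cdot \frac{1}{3} + 2 \cdot 1\right)\right) 1 \left(10 - 5\right) = \left(-1 + \left(\frac{4}{3} + 2\right)\right) 1 \cdot 5 = \left(-1 + \frac{10}{3}\right) 1 \cdot 5 = \frac{7}{3} \cdot 1 \cdot 5 = \frac{7}{3} \cdot 5 = \frac{35}{3} \approx 11.667$)
$I^{2} = \left(\frac{35}{3}\right)^{2} = \frac{1225}{9}$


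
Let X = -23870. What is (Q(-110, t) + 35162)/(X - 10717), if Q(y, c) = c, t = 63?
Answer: -35225/34587 ≈ -1.0184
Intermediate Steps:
(Q(-110, t) + 35162)/(X - 10717) = (63 + 35162)/(-23870 - 10717) = 35225/(-34587) = 35225*(-1/34587) = -35225/34587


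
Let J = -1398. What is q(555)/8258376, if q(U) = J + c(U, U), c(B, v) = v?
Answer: -281/2752792 ≈ -0.00010208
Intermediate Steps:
q(U) = -1398 + U
q(555)/8258376 = (-1398 + 555)/8258376 = -843*1/8258376 = -281/2752792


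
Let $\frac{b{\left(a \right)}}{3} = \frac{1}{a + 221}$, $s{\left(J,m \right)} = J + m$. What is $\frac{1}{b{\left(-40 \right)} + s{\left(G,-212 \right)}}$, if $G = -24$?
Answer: $- \frac{181}{42713} \approx -0.0042376$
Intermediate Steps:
$b{\left(a \right)} = \frac{3}{221 + a}$ ($b{\left(a \right)} = \frac{3}{a + 221} = \frac{3}{221 + a}$)
$\frac{1}{b{\left(-40 \right)} + s{\left(G,-212 \right)}} = \frac{1}{\frac{3}{221 - 40} - 236} = \frac{1}{\frac{3}{181} - 236} = \frac{1}{- \frac{42713}{181}} = - \frac{181}{42713}$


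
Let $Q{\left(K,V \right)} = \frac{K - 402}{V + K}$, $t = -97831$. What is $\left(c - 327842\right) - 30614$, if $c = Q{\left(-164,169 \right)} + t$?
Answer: $- \frac{2282001}{5} \approx -4.564 \cdot 10^{5}$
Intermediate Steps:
$Q{\left(K,V \right)} = \frac{-402 + K}{K + V}$
$c = - \frac{489721}{5}$ ($c = \frac{-402 - 164}{-164 + 169} - 97831 = \frac{1}{5} \left(-566\right) - 97831 = - \frac{566}{5} - 97831 = - \frac{489721}{5} \approx -97944.0$)
$\left(c - 327842\right) - 30614 = \left(- \frac{489721}{5} - 327842\right) - 30614 = - \frac{2128931}{5} - 30614 = - \frac{2282001}{5}$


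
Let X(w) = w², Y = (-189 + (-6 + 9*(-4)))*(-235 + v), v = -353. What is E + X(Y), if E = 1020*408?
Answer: 18449661744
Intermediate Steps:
E = 416160
Y = 135828 (Y = (-189 + (-6 + 9*(-4)))*(-235 - 353) = (-189 + (-6 - 36))*(-588) = (-189 - 42)*(-588) = -231*(-588) = 135828)
E + X(Y) = 416160 + 135828² = 416160 + 18449245584 = 18449661744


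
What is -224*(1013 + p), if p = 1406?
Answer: -541856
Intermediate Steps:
-224*(1013 + p) = -224*(1013 + 1406) = -224*2419 = -541856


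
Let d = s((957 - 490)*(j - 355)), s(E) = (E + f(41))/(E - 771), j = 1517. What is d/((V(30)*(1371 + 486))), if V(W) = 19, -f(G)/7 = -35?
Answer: 542899/19119257889 ≈ 2.8395e-5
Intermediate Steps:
f(G) = 245 (f(G) = -7*(-35) = 245)
s(E) = (245 + E)/(-771 + E) (s(E) = (E + 245)/(E - 771) = (245 + E)/(-771 + E))
d = 542899/541883 (d = (245 + (957 - 490)*(1517 - 355))/(-771 + (957 - 490)*(1517 - 355)) = (245 + 467*1162)/(-771 + 467*1162) = (245 + 542654)/(-771 + 542654) = 542899/541883 ≈ 1.0019)
d/((V(30)*(1371 + 486))) = 542899/(541883*((19*(1371 + 486)))) = 542899/(541883*((19*1857))) = (542899/541883)/35283 = (542899/541883)*(1/35283) = 542899/19119257889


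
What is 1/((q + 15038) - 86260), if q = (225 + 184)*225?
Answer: 1/20803 ≈ 4.8070e-5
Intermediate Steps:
q = 92025 (q = 409*225 = 92025)
1/((q + 15038) - 86260) = 1/((92025 + 15038) - 86260) = 1/(107063 - 86260) = 1/20803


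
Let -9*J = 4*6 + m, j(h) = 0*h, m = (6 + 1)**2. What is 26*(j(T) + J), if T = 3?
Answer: -1898/9 ≈ -210.89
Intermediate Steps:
m = 49 (m = 7**2 = 49)
j(h) = 0
J = -73/9 (J = -(4*6 + 49)/9 = -(24 + 49)/9 = -1/9*73 = -73/9 ≈ -8.1111)
26*(j(T) + J) = 26*(0 - 73/9) = 26*(-73/9) = -1898/9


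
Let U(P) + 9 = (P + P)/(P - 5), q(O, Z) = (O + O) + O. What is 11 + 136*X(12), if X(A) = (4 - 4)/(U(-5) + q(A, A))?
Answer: 11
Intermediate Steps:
q(O, Z) = 3*O (q(O, Z) = 2*O + O = 3*O)
U(P) = -9 + 2*P/(-5 + P) (U(P) = -9 + (P + P)/(P - 5) = -9 + (2*P)/(-5 + P) = -9 + 2*P/(-5 + P))
X(A) = 0 (X(A) = (4 - 4)/((45 - 7*(-5))/(-5 - 5) + 3*A) = 0/((45 + 35)/(-10) + 3*A) = 0/(-1/10*80 + 3*A) = 0/(-8 + 3*A) = 0)
11 + 136*X(12) = 11 + 136*0 = 11 + 0 = 11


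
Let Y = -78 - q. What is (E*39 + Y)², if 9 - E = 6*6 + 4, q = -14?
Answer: 1620529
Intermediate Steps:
E = -31 (E = 9 - (6*6 + 4) = 9 - (36 + 4) = 9 - 1*40 = 9 - 40 = -31)
Y = -64 (Y = -78 - 1*(-14) = -78 + 14 = -64)
(E*39 + Y)² = (-31*39 - 64)² = (-1209 - 64)² = (-1273)² = 1620529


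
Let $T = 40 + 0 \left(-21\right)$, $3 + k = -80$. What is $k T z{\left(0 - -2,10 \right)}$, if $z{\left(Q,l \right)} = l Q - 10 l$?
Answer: $265600$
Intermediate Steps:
$z{\left(Q,l \right)} = - 10 l + Q l$ ($z{\left(Q,l \right)} = Q l - 10 l = - 10 l + Q l$)
$k = -83$ ($k = -3 - 80 = -83$)
$T = 40$ ($T = 40 + 0 = 40$)
$k T z{\left(0 - -2,10 \right)} = \left(-83\right) 40 \cdot 10 \left(-10 + \left(0 - -2\right)\right) = - 3320 \cdot 10 \left(-10 + \left(0 + 2\right)\right) = - 3320 \cdot 10 \left(-10 + 2\right) = - 3320 \cdot 10 \left(-8\right) = \left(-3320\right) \left(-80\right) = 265600$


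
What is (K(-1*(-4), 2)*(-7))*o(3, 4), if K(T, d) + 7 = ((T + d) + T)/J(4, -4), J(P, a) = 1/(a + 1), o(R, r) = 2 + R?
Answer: 1295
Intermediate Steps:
J(P, a) = 1/(1 + a)
K(T, d) = -7 - 6*T - 3*d (K(T, d) = -7 + ((T + d) + T)/(1/(1 - 4)) = -7 + (d + 2*T)/(1/(-3)) = -7 + (d + 2*T)/(-⅓) = -7 + (d + 2*T)*(-3) = -7 + (-6*T - 3*d) = -7 - 6*T - 3*d)
(K(-1*(-4), 2)*(-7))*o(3, 4) = ((-7 - (-6)*(-4) - 3*2)*(-7))*(2 + 3) = ((-7 - 6*4 - 6)*(-7))*5 = ((-7 - 24 - 6)*(-7))*5 = -37*(-7)*5 = 259*5 = 1295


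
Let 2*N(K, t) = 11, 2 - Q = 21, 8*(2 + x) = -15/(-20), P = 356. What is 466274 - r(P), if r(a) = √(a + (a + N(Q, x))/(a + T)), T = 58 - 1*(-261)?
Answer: 466274 - √320882/30 ≈ 4.6626e+5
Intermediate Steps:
x = -61/32 (x = -2 + (-15/(-20))/8 = -2 + (-15*(-1/20))/8 = -2 + (⅛)*(¾) = -2 + 3/32 = -61/32 ≈ -1.9063)
Q = -19 (Q = 2 - 1*21 = 2 - 21 = -19)
N(K, t) = 11/2 (N(K, t) = (½)*11 = 11/2)
T = 319 (T = 58 + 261 = 319)
r(a) = √(a + (11/2 + a)/(319 + a)) (r(a) = √(a + (a + 11/2)/(a + 319)) = √(a + (11/2 + a)/(319 + a)))
466274 - r(P) = 466274 - √2*√((11 + 2*356² + 640*356)/(319 + 356))/2 = 466274 - √2*√((11 + 2*126736 + 227840)/675)/2 = 466274 - √2*√((11 + 253472 + 227840)/675)/2 = 466274 - √2*√((1/675)*481323)/2 = 466274 - √2*√(160441/225)/2 = 466274 - √2*√160441/15/2 = 466274 - √320882/30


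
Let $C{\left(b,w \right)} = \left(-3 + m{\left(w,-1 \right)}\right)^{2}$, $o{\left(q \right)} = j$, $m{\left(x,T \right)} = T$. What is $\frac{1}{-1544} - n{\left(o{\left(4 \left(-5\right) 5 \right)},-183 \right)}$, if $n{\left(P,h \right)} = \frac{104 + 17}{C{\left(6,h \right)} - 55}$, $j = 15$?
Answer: $\frac{186785}{60216} \approx 3.1019$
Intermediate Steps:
$o{\left(q \right)} = 15$
$C{\left(b,w \right)} = 16$ ($C{\left(b,w \right)} = \left(-3 - 1\right)^{2} = \left(-4\right)^{2} = 16$)
$n{\left(P,h \right)} = - \frac{121}{39}$ ($n{\left(P,h \right)} = \frac{104 + 17}{16 - 55} = \frac{121}{-39} = 121 \left(- \frac{1}{39}\right) = - \frac{121}{39}$)
$\frac{1}{-1544} - n{\left(o{\left(4 \left(-5\right) 5 \right)},-183 \right)} = \frac{1}{-1544} - - \frac{121}{39} = - \frac{1}{1544} + \frac{121}{39} = \frac{186785}{60216}$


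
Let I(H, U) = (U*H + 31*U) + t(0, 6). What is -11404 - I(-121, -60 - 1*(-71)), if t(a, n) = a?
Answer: -10414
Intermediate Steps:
I(H, U) = 31*U + H*U (I(H, U) = (U*H + 31*U) + 0 = (H*U + 31*U) + 0 = (31*U + H*U) + 0 = 31*U + H*U)
-11404 - I(-121, -60 - 1*(-71)) = -11404 - (-60 - 1*(-71))*(31 - 121) = -11404 - (-60 + 71)*(-90) = -11404 - 11*(-90) = -11404 - 1*(-990) = -11404 + 990 = -10414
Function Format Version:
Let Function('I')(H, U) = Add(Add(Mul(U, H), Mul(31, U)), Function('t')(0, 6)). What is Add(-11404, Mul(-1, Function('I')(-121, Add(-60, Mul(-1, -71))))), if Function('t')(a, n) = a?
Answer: -10414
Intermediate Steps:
Function('I')(H, U) = Add(Mul(31, U), Mul(H, U)) (Function('I')(H, U) = Add(Add(Mul(U, H), Mul(31, U)), 0) = Add(Add(Mul(H, U), Mul(31, U)), 0) = Add(Add(Mul(31, U), Mul(H, U)), 0) = Add(Mul(31, U), Mul(H, U)))
Add(-11404, Mul(-1, Function('I')(-121, Add(-60, Mul(-1, -71))))) = Add(-11404, Mul(-1, Mul(Add(-60, Mul(-1, -71)), Add(31, -121)))) = Add(-11404, Mul(-1, Mul(Add(-60, 71), -90))) = Add(-11404, Mul(-1, Mul(11, -90))) = Add(-11404, Mul(-1, -990)) = Add(-11404, 990) = -10414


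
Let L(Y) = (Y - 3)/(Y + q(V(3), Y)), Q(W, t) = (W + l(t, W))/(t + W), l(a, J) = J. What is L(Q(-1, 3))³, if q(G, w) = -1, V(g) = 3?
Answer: 8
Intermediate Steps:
Q(W, t) = 2*W/(W + t) (Q(W, t) = (W + W)/(t + W) = (2*W)/(W + t) = 2*W/(W + t))
L(Y) = (-3 + Y)/(-1 + Y) (L(Y) = (Y - 3)/(Y - 1) = (-3 + Y)/(-1 + Y))
L(Q(-1, 3))³ = ((-3 + 2*(-1)/(-1 + 3))/(-1 + 2*(-1)/(-1 + 3)))³ = ((-3 + 2*(-1)/2)/(-1 + 2*(-1)/2))³ = ((-3 + 2*(-1)*(½))/(-1 + 2*(-1)*(½)))³ = ((-3 - 1)/(-1 - 1))³ = (-4/(-2))³ = (-½*(-4))³ = 2³ = 8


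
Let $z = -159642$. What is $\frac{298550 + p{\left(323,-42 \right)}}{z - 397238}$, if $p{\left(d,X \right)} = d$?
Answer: $- \frac{298873}{556880} \approx -0.53669$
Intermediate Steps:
$\frac{298550 + p{\left(323,-42 \right)}}{z - 397238} = \frac{298550 + 323}{-159642 - 397238} = \frac{298873}{-556880} = 298873 \left(- \frac{1}{556880}\right) = - \frac{298873}{556880}$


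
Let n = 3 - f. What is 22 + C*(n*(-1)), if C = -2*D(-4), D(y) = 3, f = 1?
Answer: 34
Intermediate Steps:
n = 2 (n = 3 - 1*1 = 3 - 1 = 2)
C = -6 (C = -2*3 = -6)
22 + C*(n*(-1)) = 22 - 12*(-1) = 22 - 6*(-2) = 22 + 12 = 34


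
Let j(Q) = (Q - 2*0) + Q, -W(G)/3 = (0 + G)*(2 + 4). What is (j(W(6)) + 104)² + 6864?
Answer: 19408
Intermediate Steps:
W(G) = -18*G (W(G) = -3*(0 + G)*(2 + 4) = -3*G*6 = -18*G)
j(Q) = 2*Q (j(Q) = (Q + 0) + Q = Q + Q = 2*Q)
(j(W(6)) + 104)² + 6864 = (2*(-18*6) + 104)² + 6864 = (2*(-108) + 104)² + 6864 = (-216 + 104)² + 6864 = (-112)² + 6864 = 12544 + 6864 = 19408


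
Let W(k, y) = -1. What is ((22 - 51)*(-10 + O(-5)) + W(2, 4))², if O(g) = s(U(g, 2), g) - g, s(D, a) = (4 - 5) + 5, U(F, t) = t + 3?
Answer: 784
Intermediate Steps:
U(F, t) = 3 + t
s(D, a) = 4 (s(D, a) = -1 + 5 = 4)
O(g) = 4 - g
((22 - 51)*(-10 + O(-5)) + W(2, 4))² = ((22 - 51)*(-10 + (4 - 1*(-5))) - 1)² = (-29*(-10 + (4 + 5)) - 1)² = (-29*(-10 + 9) - 1)² = (-29*(-1) - 1)² = (29 - 1)² = 28² = 784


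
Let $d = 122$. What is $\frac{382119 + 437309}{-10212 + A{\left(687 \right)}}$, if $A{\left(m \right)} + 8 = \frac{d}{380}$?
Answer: $- \frac{155691320}{1941739} \approx -80.181$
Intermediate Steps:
$A{\left(m \right)} = - \frac{1459}{190}$ ($A{\left(m \right)} = -8 + \frac{122}{380} = -8 + 122 \cdot \frac{1}{380} = -8 + \frac{61}{190} = - \frac{1459}{190}$)
$\frac{382119 + 437309}{-10212 + A{\left(687 \right)}} = \frac{382119 + 437309}{-10212 - \frac{1459}{190}} = \frac{819428}{- \frac{1941739}{190}} = 819428 \left(- \frac{190}{1941739}\right) = - \frac{155691320}{1941739}$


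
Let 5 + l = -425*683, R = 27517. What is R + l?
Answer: -262763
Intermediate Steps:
l = -290280 (l = -5 - 425*683 = -5 - 1*290275 = -5 - 290275 = -290280)
R + l = 27517 - 290280 = -262763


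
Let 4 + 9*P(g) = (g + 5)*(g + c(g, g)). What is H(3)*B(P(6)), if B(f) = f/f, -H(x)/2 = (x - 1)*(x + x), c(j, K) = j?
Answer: -24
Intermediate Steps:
P(g) = -4/9 + 2*g*(5 + g)/9 (P(g) = -4/9 + ((g + 5)*(g + g))/9 = -4/9 + ((5 + g)*(2*g))/9 = -4/9 + (2*g*(5 + g))/9 = -4/9 + 2*g*(5 + g)/9)
H(x) = -4*x*(-1 + x) (H(x) = -2*(x - 1)*(x + x) = -2*(-1 + x)*2*x = -4*x*(-1 + x))
B(f) = 1
H(3)*B(P(6)) = (4*3*(1 - 1*3))*1 = (4*3*(1 - 3))*1 = (4*3*(-2))*1 = -24*1 = -24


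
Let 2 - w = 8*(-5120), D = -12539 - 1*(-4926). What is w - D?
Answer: 48575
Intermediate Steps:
D = -7613 (D = -12539 + 4926 = -7613)
w = 40962 (w = 2 - 8*(-5120) = 2 - 1*(-40960) = 2 + 40960 = 40962)
w - D = 40962 - 1*(-7613) = 40962 + 7613 = 48575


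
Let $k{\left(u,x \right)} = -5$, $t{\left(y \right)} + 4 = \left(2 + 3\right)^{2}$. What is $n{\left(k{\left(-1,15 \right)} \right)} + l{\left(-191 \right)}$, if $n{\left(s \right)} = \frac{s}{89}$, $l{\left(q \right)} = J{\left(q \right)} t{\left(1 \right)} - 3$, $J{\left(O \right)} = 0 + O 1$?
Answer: $- \frac{357251}{89} \approx -4014.1$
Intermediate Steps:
$J{\left(O \right)} = O$ ($J{\left(O \right)} = 0 + O = O$)
$t{\left(y \right)} = 21$ ($t{\left(y \right)} = -4 + \left(2 + 3\right)^{2} = -4 + 5^{2} = -4 + 25 = 21$)
$l{\left(q \right)} = -3 + 21 q$ ($l{\left(q \right)} = q 21 - 3 = 21 q - 3 = -3 + 21 q$)
$n{\left(s \right)} = \frac{s}{89}$ ($n{\left(s \right)} = s \frac{1}{89} = \frac{s}{89}$)
$n{\left(k{\left(-1,15 \right)} \right)} + l{\left(-191 \right)} = \frac{1}{89} \left(-5\right) + \left(-3 + 21 \left(-191\right)\right) = - \frac{5}{89} - 4014 = - \frac{357251}{89}$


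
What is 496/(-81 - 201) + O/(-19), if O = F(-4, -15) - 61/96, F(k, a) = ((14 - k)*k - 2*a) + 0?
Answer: 41587/85728 ≈ 0.48510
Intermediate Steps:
F(k, a) = -2*a + k*(14 - k) (F(k, a) = (k*(14 - k) - 2*a) + 0 = (-2*a + k*(14 - k)) + 0 = -2*a + k*(14 - k))
O = -4093/96 (O = (-1*(-4)² - 2*(-15) + 14*(-4)) - 61/96 = (-1*16 + 30 - 56) - 61/96 = (-16 + 30 - 56) - 1*61/96 = -42 - 61/96 = -4093/96 ≈ -42.635)
496/(-81 - 201) + O/(-19) = 496/(-81 - 201) - 4093/96/(-19) = 496/(-282) - 4093/96*(-1/19) = 496*(-1/282) + 4093/1824 = -248/141 + 4093/1824 = 41587/85728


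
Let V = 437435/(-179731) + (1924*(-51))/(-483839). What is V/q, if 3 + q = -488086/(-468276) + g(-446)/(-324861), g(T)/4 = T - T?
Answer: 45425625749102298/39860339709293639 ≈ 1.1396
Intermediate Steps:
g(T) = 0 (g(T) = 4*(T - T) = 4*0 = 0)
V = -194012188321/86960867309 (V = 437435*(-1/179731) - 98124*(-1/483839) = -437435/179731 + 98124/483839 = -194012188321/86960867309 ≈ -2.2310)
q = -458371/234138 (q = -3 + (-488086/(-468276) + 0/(-324861)) = -3 + (-488086*(-1/468276) + 0*(-1/324861)) = -3 + (244043/234138 + 0) = -3 + 244043/234138 = -458371/234138 ≈ -1.9577)
V/q = -194012188321/(86960867309*(-458371/234138)) = -194012188321/86960867309*(-234138/458371) = 45425625749102298/39860339709293639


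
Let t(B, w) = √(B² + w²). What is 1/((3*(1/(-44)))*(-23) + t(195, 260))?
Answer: 44/14369 ≈ 0.0030621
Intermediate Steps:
1/((3*(1/(-44)))*(-23) + t(195, 260)) = 1/((3*(1/(-44)))*(-23) + √(195² + 260²)) = 1/((3*(1*(-1/44)))*(-23) + √(38025 + 67600)) = 1/((3*(-1/44))*(-23) + √105625) = 1/(-3/44*(-23) + 325) = 1/(69/44 + 325) = 1/(14369/44) = 44/14369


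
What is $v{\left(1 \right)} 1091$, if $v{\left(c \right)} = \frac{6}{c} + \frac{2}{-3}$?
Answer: $\frac{17456}{3} \approx 5818.7$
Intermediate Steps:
$v{\left(c \right)} = - \frac{2}{3} + \frac{6}{c}$ ($v{\left(c \right)} = \frac{6}{c} + 2 \left(- \frac{1}{3}\right) = \frac{6}{c} - \frac{2}{3} = - \frac{2}{3} + \frac{6}{c}$)
$v{\left(1 \right)} 1091 = \left(- \frac{2}{3} + \frac{6}{1}\right) 1091 = \left(- \frac{2}{3} + 6 \cdot 1\right) 1091 = \left(- \frac{2}{3} + 6\right) 1091 = \frac{16}{3} \cdot 1091 = \frac{17456}{3}$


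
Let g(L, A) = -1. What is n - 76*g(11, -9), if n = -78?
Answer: -2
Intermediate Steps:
n - 76*g(11, -9) = -78 - 76*(-1) = -78 + 76 = -2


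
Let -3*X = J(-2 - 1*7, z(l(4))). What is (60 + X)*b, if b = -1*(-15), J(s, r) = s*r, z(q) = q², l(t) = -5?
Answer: 2025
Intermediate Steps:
J(s, r) = r*s
b = 15
X = 75 (X = -(-5)²*(-2 - 1*7)/3 = -25*(-2 - 7)/3 = -25*(-9)/3 = -⅓*(-225) = 75)
(60 + X)*b = (60 + 75)*15 = 135*15 = 2025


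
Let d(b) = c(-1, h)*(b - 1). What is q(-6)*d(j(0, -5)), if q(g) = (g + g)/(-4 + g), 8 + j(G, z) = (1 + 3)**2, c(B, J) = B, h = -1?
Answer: -42/5 ≈ -8.4000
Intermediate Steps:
j(G, z) = 8 (j(G, z) = -8 + (1 + 3)**2 = -8 + 4**2 = -8 + 16 = 8)
q(g) = 2*g/(-4 + g) (q(g) = (2*g)/(-4 + g) = 2*g/(-4 + g))
d(b) = 1 - b (d(b) = -(b - 1) = -(-1 + b) = 1 - b)
q(-6)*d(j(0, -5)) = (2*(-6)/(-4 - 6))*(1 - 1*8) = (2*(-6)/(-10))*(1 - 8) = (2*(-6)*(-1/10))*(-7) = (6/5)*(-7) = -42/5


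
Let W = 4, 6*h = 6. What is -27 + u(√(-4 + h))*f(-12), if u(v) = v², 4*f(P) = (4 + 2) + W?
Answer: -69/2 ≈ -34.500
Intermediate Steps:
h = 1 (h = (⅙)*6 = 1)
f(P) = 5/2 (f(P) = ((4 + 2) + 4)/4 = (6 + 4)/4 = (¼)*10 = 5/2)
-27 + u(√(-4 + h))*f(-12) = -27 + (√(-4 + 1))²*(5/2) = -27 + (√(-3))²*(5/2) = -27 + (I*√3)²*(5/2) = -27 - 3*5/2 = -27 - 15/2 = -69/2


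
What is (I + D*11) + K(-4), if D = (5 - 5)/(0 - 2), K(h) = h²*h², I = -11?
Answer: 245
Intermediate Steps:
K(h) = h⁴
D = 0 (D = 0/(-2) = 0*(-½) = 0)
(I + D*11) + K(-4) = (-11 + 0*11) + (-4)⁴ = (-11 + 0) + 256 = -11 + 256 = 245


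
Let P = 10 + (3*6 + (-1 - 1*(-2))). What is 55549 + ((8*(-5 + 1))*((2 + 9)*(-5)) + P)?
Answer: 57338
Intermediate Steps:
P = 29 (P = 10 + (18 + (-1 + 2)) = 10 + (18 + 1) = 10 + 19 = 29)
55549 + ((8*(-5 + 1))*((2 + 9)*(-5)) + P) = 55549 + ((8*(-5 + 1))*((2 + 9)*(-5)) + 29) = 55549 + ((8*(-4))*(11*(-5)) + 29) = 55549 + (-32*(-55) + 29) = 55549 + (1760 + 29) = 55549 + 1789 = 57338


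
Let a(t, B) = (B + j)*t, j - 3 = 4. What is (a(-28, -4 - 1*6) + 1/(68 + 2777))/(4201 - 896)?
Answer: 238981/9402725 ≈ 0.025416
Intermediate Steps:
j = 7 (j = 3 + 4 = 7)
a(t, B) = t*(7 + B) (a(t, B) = (B + 7)*t = (7 + B)*t = t*(7 + B))
(a(-28, -4 - 1*6) + 1/(68 + 2777))/(4201 - 896) = (-28*(7 + (-4 - 1*6)) + 1/(68 + 2777))/(4201 - 896) = (-28*(7 + (-4 - 6)) + 1/2845)/3305 = (-28*(7 - 10) + 1/2845)*(1/3305) = (-28*(-3) + 1/2845)*(1/3305) = (84 + 1/2845)*(1/3305) = (238981/2845)*(1/3305) = 238981/9402725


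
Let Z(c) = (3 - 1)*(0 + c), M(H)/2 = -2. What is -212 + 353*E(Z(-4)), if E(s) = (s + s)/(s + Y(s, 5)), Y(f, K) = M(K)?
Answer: 776/3 ≈ 258.67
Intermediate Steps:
M(H) = -4 (M(H) = 2*(-2) = -4)
Y(f, K) = -4
Z(c) = 2*c
E(s) = 2*s/(-4 + s) (E(s) = (s + s)/(s - 4) = (2*s)/(-4 + s) = 2*s/(-4 + s))
-212 + 353*E(Z(-4)) = -212 + 353*(2*(2*(-4))/(-4 + 2*(-4))) = -212 + 353*(2*(-8)/(-4 - 8)) = -212 + 353*(2*(-8)/(-12)) = -212 + 353*(2*(-8)*(-1/12)) = -212 + 353*(4/3) = -212 + 1412/3 = 776/3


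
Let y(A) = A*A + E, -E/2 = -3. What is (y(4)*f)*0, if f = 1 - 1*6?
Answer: 0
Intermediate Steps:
E = 6 (E = -2*(-3) = 6)
y(A) = 6 + A**2 (y(A) = A*A + 6 = A**2 + 6 = 6 + A**2)
f = -5 (f = 1 - 6 = -5)
(y(4)*f)*0 = ((6 + 4**2)*(-5))*0 = ((6 + 16)*(-5))*0 = (22*(-5))*0 = -110*0 = 0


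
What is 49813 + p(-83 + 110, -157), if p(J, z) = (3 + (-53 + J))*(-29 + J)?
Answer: 49859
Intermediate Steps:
p(J, z) = (-50 + J)*(-29 + J)
49813 + p(-83 + 110, -157) = 49813 + (1450 + (-83 + 110)**2 - 79*(-83 + 110)) = 49813 + (1450 + 27**2 - 79*27) = 49813 + (1450 + 729 - 2133) = 49813 + 46 = 49859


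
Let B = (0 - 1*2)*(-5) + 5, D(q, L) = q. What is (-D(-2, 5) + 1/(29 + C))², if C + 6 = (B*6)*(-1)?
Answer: 17689/4489 ≈ 3.9405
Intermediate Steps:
B = 15 (B = (0 - 2)*(-5) + 5 = -2*(-5) + 5 = 10 + 5 = 15)
C = -96 (C = -6 + (15*6)*(-1) = -6 + 90*(-1) = -6 - 90 = -96)
(-D(-2, 5) + 1/(29 + C))² = (-1*(-2) + 1/(29 - 96))² = (2 + 1/(-67))² = (2 - 1/67)² = (133/67)² = 17689/4489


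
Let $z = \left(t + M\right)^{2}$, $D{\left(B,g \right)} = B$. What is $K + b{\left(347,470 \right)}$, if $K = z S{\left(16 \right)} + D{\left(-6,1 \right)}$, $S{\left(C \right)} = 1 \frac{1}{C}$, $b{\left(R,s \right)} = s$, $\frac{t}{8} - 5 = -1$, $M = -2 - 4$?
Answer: $\frac{2025}{4} \approx 506.25$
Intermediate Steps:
$M = -6$ ($M = -2 - 4 = -6$)
$t = 32$ ($t = 40 + 8 \left(-1\right) = 40 - 8 = 32$)
$S{\left(C \right)} = \frac{1}{C}$
$z = 676$ ($z = \left(32 - 6\right)^{2} = 26^{2} = 676$)
$K = \frac{145}{4}$ ($K = \frac{676}{16} - 6 = 676 \cdot \frac{1}{16} - 6 = \frac{169}{4} - 6 = \frac{145}{4} \approx 36.25$)
$K + b{\left(347,470 \right)} = \frac{145}{4} + 470 = \frac{2025}{4}$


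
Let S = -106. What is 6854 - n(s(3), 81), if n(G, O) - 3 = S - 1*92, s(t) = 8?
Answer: 7049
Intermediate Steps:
n(G, O) = -195 (n(G, O) = 3 + (-106 - 1*92) = 3 + (-106 - 92) = 3 - 198 = -195)
6854 - n(s(3), 81) = 6854 - 1*(-195) = 6854 + 195 = 7049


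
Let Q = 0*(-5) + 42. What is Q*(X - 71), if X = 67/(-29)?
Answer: -89292/29 ≈ -3079.0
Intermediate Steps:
X = -67/29 (X = 67*(-1/29) = -67/29 ≈ -2.3103)
Q = 42 (Q = 0 + 42 = 42)
Q*(X - 71) = 42*(-67/29 - 71) = 42*(-2126/29) = -89292/29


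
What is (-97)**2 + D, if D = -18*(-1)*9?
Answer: 9571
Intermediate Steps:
D = 162 (D = 18*9 = 162)
(-97)**2 + D = (-97)**2 + 162 = 9409 + 162 = 9571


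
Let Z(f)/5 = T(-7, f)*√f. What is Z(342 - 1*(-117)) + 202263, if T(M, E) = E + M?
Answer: 202263 + 6780*√51 ≈ 2.5068e+5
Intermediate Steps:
Z(f) = 5*√f*(-7 + f) (Z(f) = 5*((f - 7)*√f) = 5*((-7 + f)*√f) = 5*(√f*(-7 + f)) = 5*√f*(-7 + f))
Z(342 - 1*(-117)) + 202263 = 5*√(342 - 1*(-117))*(-7 + (342 - 1*(-117))) + 202263 = 5*√(342 + 117)*(-7 + (342 + 117)) + 202263 = 5*√459*(-7 + 459) + 202263 = 5*(3*√51)*452 + 202263 = 6780*√51 + 202263 = 202263 + 6780*√51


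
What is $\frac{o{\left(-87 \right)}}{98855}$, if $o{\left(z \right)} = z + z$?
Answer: $- \frac{174}{98855} \approx -0.0017602$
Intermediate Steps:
$o{\left(z \right)} = 2 z$
$\frac{o{\left(-87 \right)}}{98855} = \frac{2 \left(-87\right)}{98855} = \left(-174\right) \frac{1}{98855} = - \frac{174}{98855}$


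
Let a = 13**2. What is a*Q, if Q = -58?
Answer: -9802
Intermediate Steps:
a = 169
a*Q = 169*(-58) = -9802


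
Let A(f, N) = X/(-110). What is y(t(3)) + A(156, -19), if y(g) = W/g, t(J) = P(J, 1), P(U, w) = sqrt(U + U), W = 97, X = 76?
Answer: -38/55 + 97*sqrt(6)/6 ≈ 38.909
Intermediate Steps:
P(U, w) = sqrt(2)*sqrt(U) (P(U, w) = sqrt(2*U) = sqrt(2)*sqrt(U))
t(J) = sqrt(2)*sqrt(J)
A(f, N) = -38/55 (A(f, N) = 76/(-110) = 76*(-1/110) = -38/55)
y(g) = 97/g
y(t(3)) + A(156, -19) = 97/((sqrt(2)*sqrt(3))) - 38/55 = 97/(sqrt(6)) - 38/55 = 97*(sqrt(6)/6) - 38/55 = 97*sqrt(6)/6 - 38/55 = -38/55 + 97*sqrt(6)/6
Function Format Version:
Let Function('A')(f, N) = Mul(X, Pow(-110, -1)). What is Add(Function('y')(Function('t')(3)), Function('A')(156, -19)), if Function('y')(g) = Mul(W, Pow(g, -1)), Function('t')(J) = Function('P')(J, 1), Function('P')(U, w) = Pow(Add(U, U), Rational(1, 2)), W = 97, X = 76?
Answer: Add(Rational(-38, 55), Mul(Rational(97, 6), Pow(6, Rational(1, 2)))) ≈ 38.909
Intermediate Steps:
Function('P')(U, w) = Mul(Pow(2, Rational(1, 2)), Pow(U, Rational(1, 2))) (Function('P')(U, w) = Pow(Mul(2, U), Rational(1, 2)) = Mul(Pow(2, Rational(1, 2)), Pow(U, Rational(1, 2))))
Function('t')(J) = Mul(Pow(2, Rational(1, 2)), Pow(J, Rational(1, 2)))
Function('A')(f, N) = Rational(-38, 55) (Function('A')(f, N) = Mul(76, Pow(-110, -1)) = Mul(76, Rational(-1, 110)) = Rational(-38, 55))
Function('y')(g) = Mul(97, Pow(g, -1))
Add(Function('y')(Function('t')(3)), Function('A')(156, -19)) = Add(Mul(97, Pow(Mul(Pow(2, Rational(1, 2)), Pow(3, Rational(1, 2))), -1)), Rational(-38, 55)) = Add(Mul(97, Pow(Pow(6, Rational(1, 2)), -1)), Rational(-38, 55)) = Add(Mul(97, Mul(Rational(1, 6), Pow(6, Rational(1, 2)))), Rational(-38, 55)) = Add(Mul(Rational(97, 6), Pow(6, Rational(1, 2))), Rational(-38, 55)) = Add(Rational(-38, 55), Mul(Rational(97, 6), Pow(6, Rational(1, 2))))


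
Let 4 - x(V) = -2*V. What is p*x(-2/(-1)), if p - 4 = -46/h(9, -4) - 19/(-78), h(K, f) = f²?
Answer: 427/39 ≈ 10.949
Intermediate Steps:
x(V) = 4 + 2*V (x(V) = 4 - (-2)*V = 4 + 2*V)
p = 427/312 (p = 4 + (-46/((-4)²) - 19/(-78)) = 4 + (-46/16 - 19*(-1/78)) = 4 + (-46*1/16 + 19/78) = 4 + (-23/8 + 19/78) = 4 - 821/312 = 427/312 ≈ 1.3686)
p*x(-2/(-1)) = 427*(4 + 2*(-2/(-1)))/312 = 427*(4 + 2*(-2*(-1)))/312 = 427*(4 + 2*2)/312 = 427*(4 + 4)/312 = (427/312)*8 = 427/39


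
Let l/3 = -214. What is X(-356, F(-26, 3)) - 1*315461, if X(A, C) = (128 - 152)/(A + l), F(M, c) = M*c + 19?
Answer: -157415027/499 ≈ -3.1546e+5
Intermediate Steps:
l = -642 (l = 3*(-214) = -642)
F(M, c) = 19 + M*c
X(A, C) = -24/(-642 + A) (X(A, C) = (128 - 152)/(A - 642) = -24/(-642 + A))
X(-356, F(-26, 3)) - 1*315461 = -24/(-642 - 356) - 1*315461 = -24/(-998) - 315461 = -24*(-1/998) - 315461 = 12/499 - 315461 = -157415027/499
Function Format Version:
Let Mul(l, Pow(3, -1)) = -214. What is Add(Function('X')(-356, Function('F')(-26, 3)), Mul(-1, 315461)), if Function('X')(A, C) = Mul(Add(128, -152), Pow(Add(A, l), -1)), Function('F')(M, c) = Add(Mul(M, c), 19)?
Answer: Rational(-157415027, 499) ≈ -3.1546e+5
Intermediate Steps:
l = -642 (l = Mul(3, -214) = -642)
Function('F')(M, c) = Add(19, Mul(M, c))
Function('X')(A, C) = Mul(-24, Pow(Add(-642, A), -1)) (Function('X')(A, C) = Mul(Add(128, -152), Pow(Add(A, -642), -1)) = Mul(-24, Pow(Add(-642, A), -1)))
Add(Function('X')(-356, Function('F')(-26, 3)), Mul(-1, 315461)) = Add(Mul(-24, Pow(Add(-642, -356), -1)), Mul(-1, 315461)) = Add(Mul(-24, Pow(-998, -1)), -315461) = Add(Mul(-24, Rational(-1, 998)), -315461) = Add(Rational(12, 499), -315461) = Rational(-157415027, 499)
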